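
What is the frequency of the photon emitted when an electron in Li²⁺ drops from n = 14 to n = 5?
1.0333e+15 Hz

First, find the transition energy:
E_14 = -13.6057 × 3² / 14² = -0.6247515 eV
E_5 = -13.6057 × 3² / 5² = -4.8980520 eV
|ΔE| = |E_5 - E_14| = 4.2733005 eV

Convert to Joules: E = 4.2733005 eV × (1.602177 × 10⁻¹⁹ J/eV) = 6.846584e-19 J

Using E = hf:
f = E/h = 6.846584e-19 J / (6.62607 × 10⁻³⁴ J·s)
f = 1.0333e+15 Hz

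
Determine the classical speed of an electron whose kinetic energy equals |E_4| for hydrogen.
5.469e+05 m/s (or 0.182% of c)

The binding energy at n = 4 for hydrogen is:
E_4 = -13.6057/4² = -0.8503563 eV
|E_4| = 0.8503563 eV

Convert to Joules:
KE = 0.8503563 eV × (1.602177 × 10⁻¹⁹ J/eV) = 1.36242e-19 J

Using KE = ½mv²:
v = √(2·KE/m_e)
v = √(2 × 1.36242e-19 J / 9.10938 × 10⁻³¹ kg)
v = 5.469e+05 m/s

This is approximately 0.182% the speed of light.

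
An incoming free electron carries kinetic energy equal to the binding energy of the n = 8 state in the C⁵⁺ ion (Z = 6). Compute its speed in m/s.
1.64077e+06 m/s (or 0.547% of c)

The binding energy at n = 8 for C⁵⁺ is:
E_8 = -13.6057 × 6²/8² = -7.65320625 eV
|E_8| = 7.65320625 eV

Convert to Joules:
KE = 7.65320625 eV × (1.602177 × 10⁻¹⁹ J/eV) = 1.2261791e-18 J

Using KE = ½mv²:
v = √(2·KE/m_e)
v = √(2 × 1.2261791e-18 J / 9.10938 × 10⁻³¹ kg)
v = 1.64077e+06 m/s

This is approximately 0.547% the speed of light.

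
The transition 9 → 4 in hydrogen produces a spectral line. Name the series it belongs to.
Brackett series

The spectral series in hydrogen are named based on the final (lower) energy level:
- Lyman series: n_final = 1 (ultraviolet)
- Balmer series: n_final = 2 (visible/near-UV)
- Paschen series: n_final = 3 (infrared)
- Brackett series: n_final = 4 (infrared)
- Pfund series: n_final = 5 (far infrared)

Since this transition ends at n = 4, it belongs to the Brackett series.

For reference, this 9 → 4 line has photon energy
ΔE = 13.6057 eV × (1/4² - 1/9²) = 0.68238464506 eV,
corresponding to wavelength λ = hc/ΔE = 1239.84 eV·nm / 0.68238464506 eV = 1816.92248 nm in the infrared region.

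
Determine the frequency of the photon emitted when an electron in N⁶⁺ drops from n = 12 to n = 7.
2.1704e+15 Hz

First, find the transition energy:
E_12 = -13.6057 × 7² / 12² = -4.6297174 eV
E_7 = -13.6057 × 7² / 7² = -13.6057000 eV
|ΔE| = |E_7 - E_12| = 8.9759826 eV

Convert to Joules: E = 8.9759826 eV × (1.602177 × 10⁻¹⁹ J/eV) = 1.438111e-18 J

Using E = hf:
f = E/h = 1.438111e-18 J / (6.62607 × 10⁻³⁴ J·s)
f = 2.1704e+15 Hz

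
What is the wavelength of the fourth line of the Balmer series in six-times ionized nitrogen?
8.36876 nm

The lines of a series are numbered from the longest wavelength (smallest ΔE) outward; the fourth line is the transition from n = n_f + 4 to n_f.
The Balmer series has all transitions ending at n_f = 2.

For N⁶⁺ (Z = 7), the fourth line (δ-line) is the jump from n = 6 to n = 2:
E_6 = -13.6057 × 7² / 6² = -18.5188694 eV
E_2 = -13.6057 × 7² / 2² = -166.6698250 eV
ΔE = E_6 - E_2 = 148.1509556 eV

λ = hc/E = 1239.84 eV·nm / 148.1509556 eV
λ = 8.36876 nm

This is the δ-line of the Balmer series in N⁶⁺.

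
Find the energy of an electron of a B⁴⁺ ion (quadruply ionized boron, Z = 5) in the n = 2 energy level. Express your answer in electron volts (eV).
-85.0356 eV

The energy levels of a hydrogen-like atom are given by:
E_n = -13.6057 Z² / n² eV  (with Z = 5 for B⁴⁺)

For n = 2:
E_2 = -13.6057 × 5² / 2²
E_2 = -13.6057 × 25 / 4
E_2 = -85.0356 eV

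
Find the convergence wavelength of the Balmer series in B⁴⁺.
14.58024 nm

The series limit corresponds to the transition from n = ∞ to n = 2.
This is the highest energy (shortest wavelength) transition in the Balmer series.

E_∞ = 0 eV
E_2 = -13.6057 × 5² / 2² = -85.0356250 eV

Energy at series limit:
ΔE = E_∞ - E_2 = 0 - (-85.0356250) = 85.0356250 eV
λ = hc/E = 1239.84 eV·nm / 85.0356250 eV = 14.58024 nm

This energy equals the ionization energy from the n = 2 state of B⁴⁺.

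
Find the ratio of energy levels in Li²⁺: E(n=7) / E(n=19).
7.367

Using E_n = -13.6057 Z² / n² eV with Z = 3:

E_7 = -13.6057 × 3² / 7² = -122.4513 / 49 = -2.499006122 eV
E_19 = -13.6057 × 3² / 19² = -122.4513 / 361 = -0.339200277 eV

The ratio is:
E_7/E_19 = (-2.499006122) / (-0.339200277)
E_7/E_19 = (-122.4513/49) / (-122.4513/361)
E_7/E_19 = 361/49
E_7/E_19 = 7.367
(Note: the Z² factors cancel in the ratio.)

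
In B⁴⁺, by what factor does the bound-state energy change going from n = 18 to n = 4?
20.25

Using E_n = -13.6057 Z² / n² eV with Z = 5:

E_4 = -13.6057 × 5² / 4² = -340.1425 / 16 = -21.25890625 eV
E_18 = -13.6057 × 5² / 18² = -340.1425 / 324 = -1.04982253 eV

The ratio is:
E_4/E_18 = (-21.25890625) / (-1.04982253)
E_4/E_18 = (-340.1425/16) / (-340.1425/324)
E_4/E_18 = 324/16
E_4/E_18 = 20.25
(Note: the Z² factors cancel in the ratio.)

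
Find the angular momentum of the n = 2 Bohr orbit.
2.10914e-34 J·s (or 2ℏ)

In the Bohr model, angular momentum is quantized:
L = nℏ

where ℏ = h/(2π) = 1.0545718e-34 J·s

For n = 2:
L = 2 × 1.0545718e-34 J·s
L = 2.10914e-34 J·s

This can also be written as L = 2ℏ.
The angular momentum is an integer multiple of the reduced Planck constant.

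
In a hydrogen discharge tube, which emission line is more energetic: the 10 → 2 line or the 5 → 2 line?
10 → 2

Calculate the energy for each transition:

Transition 10 → 2:
ΔE₁ = |E_2 - E_10| = |-13.6057/2² - (-13.6057/10²)|
ΔE₁ = |-3.401425000000 - (-0.136057000000)| = 3.265368000 eV

Transition 5 → 2:
ΔE₂ = |E_2 - E_5| = |-13.6057/2² - (-13.6057/5²)|
ΔE₂ = |-3.401425000000 - (-0.544228000000)| = 2.857197000 eV

Since 3.265368000 eV > 2.857197000 eV, the transition 10 → 2 emits the more energetic photon.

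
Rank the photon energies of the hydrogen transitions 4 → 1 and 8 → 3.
4 → 1

Calculate the energy for each transition:

Transition 4 → 1:
ΔE₁ = |E_1 - E_4| = |-13.6057/1² - (-13.6057/4²)|
ΔE₁ = |-13.605700000 - (-0.850356250)| = 12.755344 eV

Transition 8 → 3:
ΔE₂ = |E_3 - E_8| = |-13.6057/3² - (-13.6057/8²)|
ΔE₂ = |-1.511744444 - (-0.212589063)| = 1.299155 eV

Since 12.755344 eV > 1.299155 eV, the transition 4 → 1 emits the more energetic photon.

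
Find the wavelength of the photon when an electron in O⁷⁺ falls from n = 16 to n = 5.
39.45 nm

First, find the transition energy using E_n = -13.6057 Z² / n² eV:
E_16 = -13.6057 × 8² / 16² = -3.4014 eV
E_5 = -13.6057 × 8² / 5² = -34.8306 eV

Photon energy: |ΔE| = |E_5 - E_16| = 31.4292 eV

Convert to wavelength using E = hc/λ with hc = 1239.84 eV·nm:
λ = hc/E = 1239.84 eV·nm / 31.4292 eV
λ = 39.45 nm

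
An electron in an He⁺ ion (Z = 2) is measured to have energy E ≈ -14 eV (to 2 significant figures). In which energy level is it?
n = 2

The exact energy levels follow E_n = -13.6057 Z² / n² eV with Z = 2.

The measured value (-14 eV) is reported to only 2 significant figures, so we must test candidate n values and see which one matches to that precision.

Candidate energies:
  n = 1:  E = -13.6057 × 2² / 1² = -54.42280 eV
  n = 2:  E = -13.6057 × 2² / 2² = -13.60570 eV  ← matches
  n = 3:  E = -13.6057 × 2² / 3² = -6.04698 eV
  n = 4:  E = -13.6057 × 2² / 4² = -3.40143 eV

Checking against the measurement of -14 eV (2 sig figs), only n = 2 agrees:
E_2 = -13.60570 eV, which rounds to -14 eV ✓

Therefore n = 2.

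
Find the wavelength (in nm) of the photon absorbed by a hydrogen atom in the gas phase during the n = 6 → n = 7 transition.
12365.1669 nm

First, find the transition energy using E_n = -13.6057 / n² eV:
E_6 = -13.6057 / 6² = -0.37793611111 eV
E_7 = -13.6057 / 7² = -0.27766734694 eV

Photon energy: |ΔE| = |E_7 - E_6| = 0.10026876417 eV

Convert to wavelength using E = hc/λ with hc = 1239.84 eV·nm:
λ = hc/E = 1239.84 eV·nm / 0.10026876417 eV
λ = 12365.1669 nm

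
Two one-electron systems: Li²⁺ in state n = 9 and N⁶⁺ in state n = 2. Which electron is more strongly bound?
N⁶⁺ at n = 2 (E = -166.67 eV)

Using E_n = -13.6057 Z² / n² eV:

Li²⁺ (Z = 3) at n = 9:
E = -13.6057 × 3² / 9² = -13.6057 × 9 / 81 = -1.51174 eV

N⁶⁺ (Z = 7) at n = 2:
E = -13.6057 × 7² / 2² = -13.6057 × 49 / 4 = -166.66983 eV

Since -166.66983 eV < -1.51174 eV,
N⁶⁺ at n = 2 is more tightly bound (requires more energy to ionize).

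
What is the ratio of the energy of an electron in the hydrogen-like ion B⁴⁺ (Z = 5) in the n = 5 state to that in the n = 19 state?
14.440

Using E_n = -13.6057 Z² / n² eV with Z = 5:

E_5 = -13.6057 × 5² / 5² = -340.1425 / 25 = -13.605700000 eV
E_19 = -13.6057 × 5² / 19² = -340.1425 / 361 = -0.942222992 eV

The ratio is:
E_5/E_19 = (-13.605700000) / (-0.942222992)
E_5/E_19 = (-340.1425/25) / (-340.1425/361)
E_5/E_19 = 361/25
E_5/E_19 = 14.440
(Note: the Z² factors cancel in the ratio.)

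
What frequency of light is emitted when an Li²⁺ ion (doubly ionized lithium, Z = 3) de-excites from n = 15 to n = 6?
6.91e+14 Hz

First, find the transition energy:
E_15 = -13.6057 × 3² / 15² = -0.54423 eV
E_6 = -13.6057 × 3² / 6² = -3.40143 eV
|ΔE| = |E_6 - E_15| = 2.85720 eV

Convert to Joules: E = 2.85720 eV × (1.602177 × 10⁻¹⁹ J/eV) = 4.5777e-19 J

Using E = hf:
f = E/h = 4.5777e-19 J / (6.62607 × 10⁻³⁴ J·s)
f = 6.91e+14 Hz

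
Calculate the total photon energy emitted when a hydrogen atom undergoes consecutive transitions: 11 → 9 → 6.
0.27 eV

The energy levels of hydrogen are E_n = -13.6057 / n² eV.

First transition (11 → 9):
ΔE₁ = |E_9 - E_11|
ΔE₁ = |-0.16797160 - (-0.11244380)| = 0.05553 eV

Second transition (9 → 6):
ΔE₂ = |E_6 - E_9|
ΔE₂ = |-0.37793611 - (-0.16797160)| = 0.20996 eV

Total energy released:
E_total = ΔE₁ + ΔE₂ = 0.05553 + 0.20996 = 0.27 eV

Note: This equals the direct transition 11 → 6: 0.27 eV ✓
Energy is conserved regardless of the path taken.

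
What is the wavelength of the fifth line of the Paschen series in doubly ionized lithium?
106.03812 nm

The lines of a series are numbered from the longest wavelength (smallest ΔE) outward; the fifth line is the transition from n = n_f + 5 to n_f.
The Paschen series has all transitions ending at n_f = 3.

For Li²⁺ (Z = 3), the fifth line (ε-line) is the jump from n = 8 to n = 3:
E_8 = -13.6057 × 3² / 8² = -1.91330156 eV
E_3 = -13.6057 × 3² / 3² = -13.60570000 eV
ΔE = E_8 - E_3 = 11.69239844 eV

λ = hc/E = 1239.84 eV·nm / 11.69239844 eV
λ = 106.03812 nm

This is the ε-line of the Paschen series in Li²⁺.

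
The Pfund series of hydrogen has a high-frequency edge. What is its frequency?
1.32e+14 Hz

The series limit corresponds to the transition from n = ∞ to n = 5.
This is the highest energy (shortest wavelength) transition in the Pfund series.

E_∞ = 0 eV
E_5 = -13.6057 / 5² = -0.54422800 eV

Energy at series limit:
ΔE = E_∞ - E_5 = 0 - (-0.54422800) = 0.54422800 eV
E = 0.54422800 eV × (1.602177 × 10⁻¹⁹ J/eV) = 8.7195e-20 J
f = E/h = 8.7195e-20 J / (6.62607 × 10⁻³⁴ J·s) = 1.32e+14 Hz

This energy equals the ionization energy from the n = 5 state of hydrogen.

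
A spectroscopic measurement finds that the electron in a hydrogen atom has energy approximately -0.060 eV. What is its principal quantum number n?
n = 15

The exact energy levels follow E_n = -13.6057 eV / n².

The measured value (-0.060 eV) is reported to only 2 significant figures, so we must test candidate n values and see which one matches to that precision.

Candidate energies:
  n = 13:  E = -13.6057/13² = -0.080507 eV
  n = 14:  E = -13.6057/14² = -0.069417 eV
  n = 15:  E = -13.6057/15² = -0.060470 eV  ← matches
  n = 16:  E = -13.6057/16² = -0.053147 eV
  n = 17:  E = -13.6057/17² = -0.047079 eV

Checking against the measurement of -0.060 eV (2 sig figs), only n = 15 agrees:
E_15 = -0.060470 eV, which rounds to -0.060 eV ✓

Therefore n = 15.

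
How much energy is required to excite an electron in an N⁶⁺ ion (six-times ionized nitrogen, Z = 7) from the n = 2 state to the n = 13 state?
162.724977 eV

The energy levels of a hydrogen-like atom are E_n = -13.6057 Z² eV / n².

Energy at n = 2: E_2 = -13.6057 × 7² / 2² = -166.669825000 eV
Energy at n = 13: E_13 = -13.6057 × 7² / 13² = -3.944847929 eV

The excitation energy is the difference:
ΔE = E_13 - E_2
ΔE = -3.944847929 - (-166.669825000)
ΔE = 162.724977 eV

Since this is positive, energy must be absorbed (photon absorption).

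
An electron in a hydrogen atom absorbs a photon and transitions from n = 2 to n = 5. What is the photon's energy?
2.8572 eV

The energy levels of a hydrogen-like atom are E_n = -13.6057 eV / n².

Energy at n = 2: E_2 = -13.6057 / 2² = -3.4014250 eV
Energy at n = 5: E_5 = -13.6057 / 5² = -0.5442280 eV

The excitation energy is the difference:
ΔE = E_5 - E_2
ΔE = -0.5442280 - (-3.4014250)
ΔE = 2.8572 eV

Since this is positive, energy must be absorbed (photon absorption).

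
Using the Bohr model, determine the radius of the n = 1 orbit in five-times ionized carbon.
0.008820 nm (or 0.088196 Å)

The Bohr radius formula is:
r_n = n² a₀ / Z

where a₀ = 0.052917721 nm is the Bohr radius.

For C⁵⁺ (Z = 6) at n = 1:
r_1 = 1² × 0.052917721 nm / 6
r_1 = 1 × 0.052917721 nm / 6
r_1 = 0.0529177 nm / 6
r_1 = 0.008820 nm

The electron orbits at approximately 0.008820 nm from the nucleus.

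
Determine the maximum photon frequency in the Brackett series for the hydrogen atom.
2.0562e+14 Hz

The series limit corresponds to the transition from n = ∞ to n = 4.
This is the highest energy (shortest wavelength) transition in the Brackett series.

E_∞ = 0 eV
E_4 = -13.6057 / 4² = -0.85035625 eV

Energy at series limit:
ΔE = E_∞ - E_4 = 0 - (-0.85035625) = 0.85035625 eV
E = 0.85035625 eV × (1.602177 × 10⁻¹⁹ J/eV) = 1.362421e-19 J
f = E/h = 1.362421e-19 J / (6.62607 × 10⁻³⁴ J·s) = 2.0562e+14 Hz

This energy equals the ionization energy from the n = 4 state of hydrogen.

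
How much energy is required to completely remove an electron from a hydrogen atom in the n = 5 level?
0.5442 eV

The ionization energy is the energy needed to remove the electron completely (n → ∞).

For hydrogen, E_n = -13.6057 eV / n².

At n = 5: E_5 = -13.6057 / 5² = -0.5442280 eV
At n = ∞: E_∞ = 0 eV

Ionization energy = E_∞ - E_5 = 0 - (-0.5442280) = 0.5442280 eV
Ionization energy ≈ 0.5442 eV

This is also called the binding energy of the electron in state n = 5.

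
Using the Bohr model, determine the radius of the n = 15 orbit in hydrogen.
11.9065 nm (or 119.0648 Å)

The Bohr radius formula is:
r_n = n² a₀ / Z

where a₀ = 0.0529177 nm is the Bohr radius.

For H (Z = 1) at n = 15:
r_15 = 15² × 0.0529177 nm / 1
r_15 = 225 × 0.0529177 nm / 1
r_15 = 11.90648 nm / 1
r_15 = 11.9065 nm

The electron orbits at approximately 11.9065 nm from the nucleus.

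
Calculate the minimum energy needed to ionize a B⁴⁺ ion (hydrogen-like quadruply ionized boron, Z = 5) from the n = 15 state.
1.51174 eV

The ionization energy is the energy needed to remove the electron completely (n → ∞).

For a hydrogen-like ion with Z = 5, E_n = -13.6057 Z² / n² eV.

At n = 15: E_15 = -13.6057 × 5² / 15² = -1.51174444 eV
At n = ∞: E_∞ = 0 eV

Ionization energy = E_∞ - E_15 = 0 - (-1.51174444) = 1.51174444 eV
Ionization energy ≈ 1.51174 eV

This is also called the binding energy of the electron in state n = 15.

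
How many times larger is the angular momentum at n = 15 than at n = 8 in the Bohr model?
1.875000

In the Bohr model, L_n = nℏ, so the ratio is purely the ratio of quantum numbers:

L_15/L_8 = 15ℏ / 8ℏ = 15/8 = 1.875000

The angular momentum scales linearly with n.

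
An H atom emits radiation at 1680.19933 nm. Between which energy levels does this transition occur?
n = 11 → n = 4

First, find the photon energy from the wavelength (hc = 1239.84 eV·nm):
E = hc/λ = 1239.84 eV·nm / 1680.19933 nm = 0.73791245 eV

The energy levels of hydrogen satisfy E_n = -13.6057 / n² eV, so an emission n_i → n_f releases
ΔE = 13.6057 × (1/n_f² − 1/n_i²) eV.

Setting ΔE equal to the photon energy:
1/n_f² − 1/n_i² = 0.73791245 / 13.6057 = 0.054235537

Since 1/n_i² must be positive, we need 1/n_f² > 0.054235537, i.e. n_f ≤ 4. For each allowed n_f, solve n_i = (1/n_f² − 0.054235537)^(−1/2) and check whether it is a whole number:
  n_f = 1: 1/n_i² = 1.000000000 − 0.054235537 = 0.945764463 → n_i = 1.028  (not an integer) ✗
  n_f = 2: 1/n_i² = 0.250000000 − 0.054235537 = 0.195764463 → n_i = 2.260  (not an integer) ✗
  n_f = 3: 1/n_i² = 0.111111111 − 0.054235537 = 0.056875574 → n_i = 4.193  (not an integer) ✗
  n_f = 4: 1/n_i² = 0.062500000 − 0.054235537 = 0.008264463 → n_i = 11.000  → integer, n_i = 11 ✓

Only n_f = 4 gives an integer upper level, n_i = 11.

The transition is from n = 11 to n = 4 (emission).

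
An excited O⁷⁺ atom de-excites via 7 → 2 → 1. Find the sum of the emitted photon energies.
852.99 eV

The energy levels of O⁷⁺ are E_n = -13.6057 × 8² / n² eV.

First transition (7 → 2):
ΔE₁ = |E_2 - E_7|
ΔE₁ = |-217.69120000 - (-17.77071020)| = 199.92049 eV

Second transition (2 → 1):
ΔE₂ = |E_1 - E_2|
ΔE₂ = |-870.76480000 - (-217.69120000)| = 653.07360 eV

Total energy released:
E_total = ΔE₁ + ΔE₂ = 199.92049 + 653.07360 = 852.99 eV

Note: This equals the direct transition 7 → 1: 852.99 eV ✓
Energy is conserved regardless of the path taken.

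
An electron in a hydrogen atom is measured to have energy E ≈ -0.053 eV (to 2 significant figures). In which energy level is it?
n = 16

The exact energy levels follow E_n = -13.6057 eV / n².

The measured value (-0.053 eV) is reported to only 2 significant figures, so we must test candidate n values and see which one matches to that precision.

Candidate energies:
  n = 14:  E = -13.6057/14² = -0.06942 eV
  n = 15:  E = -13.6057/15² = -0.06047 eV
  n = 16:  E = -13.6057/16² = -0.05315 eV  ← matches
  n = 17:  E = -13.6057/17² = -0.04708 eV
  n = 18:  E = -13.6057/18² = -0.04199 eV

Checking against the measurement of -0.053 eV (2 sig figs), only n = 16 agrees:
E_16 = -0.05315 eV, which rounds to -0.053 eV ✓

Therefore n = 16.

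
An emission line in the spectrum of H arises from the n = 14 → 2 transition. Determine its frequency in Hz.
8.06e+14 Hz

First, find the transition energy:
E_14 = -13.6057 / 14² = -0.06942 eV
E_2 = -13.6057 / 2² = -3.40143 eV
|ΔE| = |E_2 - E_14| = 3.33201 eV

Convert to Joules: E = 3.33201 eV × (1.602177 × 10⁻¹⁹ J/eV) = 5.3385e-19 J

Using E = hf:
f = E/h = 5.3385e-19 J / (6.62607 × 10⁻³⁴ J·s)
f = 8.06e+14 Hz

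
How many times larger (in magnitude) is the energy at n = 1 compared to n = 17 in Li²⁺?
289.00000

Using E_n = -13.6057 Z² / n² eV with Z = 3:

E_1 = -13.6057 × 3² / 1² = -122.4513 / 1 = -122.45130000000 eV
E_17 = -13.6057 × 3² / 17² = -122.4513 / 289 = -0.42370692042 eV

The ratio is:
E_1/E_17 = (-122.45130000000) / (-0.42370692042)
E_1/E_17 = (-122.4513/1) / (-122.4513/289)
E_1/E_17 = 289/1
E_1/E_17 = 289.00000
(Note: the Z² factors cancel in the ratio.)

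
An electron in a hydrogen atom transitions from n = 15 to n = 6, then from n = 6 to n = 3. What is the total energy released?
1.45 eV

The energy levels of hydrogen are E_n = -13.6057 / n² eV.

First transition (15 → 6):
ΔE₁ = |E_6 - E_15|
ΔE₁ = |-0.37793611 - (-0.06046978)| = 0.31747 eV

Second transition (6 → 3):
ΔE₂ = |E_3 - E_6|
ΔE₂ = |-1.51174444 - (-0.37793611)| = 1.13381 eV

Total energy released:
E_total = ΔE₁ + ΔE₂ = 0.31747 + 1.13381 = 1.45 eV

Note: This equals the direct transition 15 → 3: 1.45 eV ✓
Energy is conserved regardless of the path taken.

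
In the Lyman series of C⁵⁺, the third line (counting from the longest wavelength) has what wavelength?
2.700045 nm

The lines of a series are numbered from the longest wavelength (smallest ΔE) outward; the third line is the transition from n = n_f + 3 to n_f.
The Lyman series has all transitions ending at n_f = 1.

For C⁵⁺ (Z = 6), the third line (γ-line) is the jump from n = 4 to n = 1:
E_4 = -13.6057 × 6² / 4² = -30.61282500 eV
E_1 = -13.6057 × 6² / 1² = -489.80520000 eV
ΔE = E_4 - E_1 = 459.19237500 eV

λ = hc/E = 1239.84 eV·nm / 459.19237500 eV
λ = 2.700045 nm

This is the γ-line of the Lyman series in C⁵⁺.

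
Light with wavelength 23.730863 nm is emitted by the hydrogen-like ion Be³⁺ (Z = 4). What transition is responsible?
n = 10 → n = 2

First, find the photon energy from the wavelength (hc = 1239.84 eV·nm):
E = hc/λ = 1239.84 eV·nm / 23.730863 nm = 52.245888 eV

The energy levels of Be³⁺ satisfy E_n = -13.6057 × 4² / n² eV, so an emission n_i → n_f releases
ΔE = 13.6057 × 4² × (1/n_f² − 1/n_i²) eV.

Setting ΔE equal to the photon energy:
1/n_f² − 1/n_i² = 52.245888 / (13.6057 × 4²) = 0.24000000

Since 1/n_i² must be positive, we need 1/n_f² > 0.24000000, i.e. n_f ≤ 2. For each allowed n_f, solve n_i = (1/n_f² − 0.24000000)^(−1/2) and check whether it is a whole number:
  n_f = 1: 1/n_i² = 1.00000000 − 0.24000000 = 0.76000000 → n_i = 1.147  (not an integer) ✗
  n_f = 2: 1/n_i² = 0.25000000 − 0.24000000 = 0.01000000 → n_i = 10.000  → integer, n_i = 10 ✓

Only n_f = 2 gives an integer upper level, n_i = 10.

The transition is from n = 10 to n = 2 (emission).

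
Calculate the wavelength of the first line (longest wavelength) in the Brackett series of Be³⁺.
253.1292 nm

The longest wavelength corresponds to the smallest energy transition in the series.
The Brackett series has all transitions ending at n_f = 4.

For Be³⁺ (Z = 4), the first line (α-line) is the jump from n = 5 to n = 4:
E_5 = -13.6057 × 4² / 5² = -8.70764800 eV
E_4 = -13.6057 × 4² / 4² = -13.60570000 eV
ΔE = E_5 - E_4 = 4.89805200 eV

λ = hc/E = 1239.84 eV·nm / 4.89805200 eV
λ = 253.1292 nm

This is the α-line of the Brackett series in Be³⁺.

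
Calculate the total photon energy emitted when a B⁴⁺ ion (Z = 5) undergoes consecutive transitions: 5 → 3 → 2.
71.430 eV

The energy levels of B⁴⁺ are E_n = -13.6057 × 5² / n² eV.

First transition (5 → 3):
ΔE₁ = |E_3 - E_5|
ΔE₁ = |-37.793611111 - (-13.605700000)| = 24.187911 eV

Second transition (3 → 2):
ΔE₂ = |E_2 - E_3|
ΔE₂ = |-85.035625000 - (-37.793611111)| = 47.242014 eV

Total energy released:
E_total = ΔE₁ + ΔE₂ = 24.187911 + 47.242014 = 71.430 eV

Note: This equals the direct transition 5 → 2: 71.430 eV ✓
Energy is conserved regardless of the path taken.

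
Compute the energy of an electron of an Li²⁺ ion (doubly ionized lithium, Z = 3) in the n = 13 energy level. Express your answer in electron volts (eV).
-0.72456 eV

The energy levels of a hydrogen-like atom are given by:
E_n = -13.6057 Z² / n² eV  (with Z = 3 for Li²⁺)

For n = 13:
E_13 = -13.6057 × 3² / 13²
E_13 = -13.6057 × 9 / 169
E_13 = -0.72456 eV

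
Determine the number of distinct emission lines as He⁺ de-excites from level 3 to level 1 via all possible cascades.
3

The electron can occupy levels n = 1, 2, ..., 3 during de-excitation — that is m = 3 - 1 + 1 = 3 distinct levels.

The number of distinct spectral lines equals the number of ways to choose 2 of these m levels (each pair gives one possible emission transition):

Number of lines = m(m-1)/2 = 3×2/2 = 3

These correspond to all possible transitions between the 3 levels:
3 → 2, 3 → 1, 2 → 1

Each transition produces a photon with a unique energy (and thus wavelength). This count does not depend on Z.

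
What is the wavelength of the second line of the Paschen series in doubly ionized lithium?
142.39 nm

The lines of a series are numbered from the longest wavelength (smallest ΔE) outward; the second line is the transition from n = n_f + 2 to n_f.
The Paschen series has all transitions ending at n_f = 3.

For Li²⁺ (Z = 3), the second line (β-line) is the jump from n = 5 to n = 3:
E_5 = -13.6057 × 3² / 5² = -4.898052 eV
E_3 = -13.6057 × 3² / 3² = -13.605700 eV
ΔE = E_5 - E_3 = 8.707648 eV

λ = hc/E = 1239.84 eV·nm / 8.707648 eV
λ = 142.39 nm

This is the β-line of the Paschen series in Li²⁺.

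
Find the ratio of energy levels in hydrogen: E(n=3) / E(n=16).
28.44444

Using E_n = -13.6057 Z² / n² eV with Z = 1:

E_3 = -13.6057 / 3² = -13.6057 / 9 = -1.51174444444 eV
E_16 = -13.6057 / 16² = -13.6057 / 256 = -0.05314726563 eV

The ratio is:
E_3/E_16 = (-1.51174444444) / (-0.05314726563)
E_3/E_16 = (-13.6057/9) / (-13.6057/256)
E_3/E_16 = 256/9
E_3/E_16 = 28.44444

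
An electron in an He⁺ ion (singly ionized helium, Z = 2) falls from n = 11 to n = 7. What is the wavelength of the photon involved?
1876.0038 nm

First, find the transition energy using E_n = -13.6057 Z² / n² eV:
E_11 = -13.6057 × 2² / 11² = -0.4497752066 eV
E_7 = -13.6057 × 2² / 7² = -1.1106693878 eV

Photon energy: |ΔE| = |E_7 - E_11| = 0.6608941812 eV

Convert to wavelength using E = hc/λ with hc = 1239.84 eV·nm:
λ = hc/E = 1239.84 eV·nm / 0.6608941812 eV
λ = 1876.0038 nm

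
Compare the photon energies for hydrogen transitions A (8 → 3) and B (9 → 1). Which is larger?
9 → 1

Calculate the energy for each transition:

Transition 8 → 3:
ΔE₁ = |E_3 - E_8| = |-13.6057/3² - (-13.6057/8²)|
ΔE₁ = |-1.511744444 - (-0.212589063)| = 1.299155 eV

Transition 9 → 1:
ΔE₂ = |E_1 - E_9| = |-13.6057/1² - (-13.6057/9²)|
ΔE₂ = |-13.605700000 - (-0.167971605)| = 13.437728 eV

Since 13.437728 eV > 1.299155 eV, the transition 9 → 1 emits the more energetic photon.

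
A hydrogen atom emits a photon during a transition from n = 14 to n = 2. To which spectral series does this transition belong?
Balmer series

The spectral series in hydrogen are named based on the final (lower) energy level:
- Lyman series: n_final = 1 (ultraviolet)
- Balmer series: n_final = 2 (visible/near-UV)
- Paschen series: n_final = 3 (infrared)
- Brackett series: n_final = 4 (infrared)
- Pfund series: n_final = 5 (far infrared)

Since this transition ends at n = 2, it belongs to the Balmer series.

For reference, this 14 → 2 line has photon energy
ΔE = 13.6057 eV × (1/2² - 1/14²) = 3.332008163 eV,
corresponding to wavelength λ = hc/ΔE = 1239.84 eV·nm / 3.332008163 eV = 372.09993 nm in the visible/near-UV region.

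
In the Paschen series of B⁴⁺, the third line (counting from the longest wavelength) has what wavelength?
43.741 nm

The lines of a series are numbered from the longest wavelength (smallest ΔE) outward; the third line is the transition from n = n_f + 3 to n_f.
The Paschen series has all transitions ending at n_f = 3.

For B⁴⁺ (Z = 5), the third line (γ-line) is the jump from n = 6 to n = 3:
E_6 = -13.6057 × 5² / 6² = -9.44840 eV
E_3 = -13.6057 × 5² / 3² = -37.79361 eV
ΔE = E_6 - E_3 = 28.34521 eV

λ = hc/E = 1239.84 eV·nm / 28.34521 eV
λ = 43.741 nm

This is the γ-line of the Paschen series in B⁴⁺.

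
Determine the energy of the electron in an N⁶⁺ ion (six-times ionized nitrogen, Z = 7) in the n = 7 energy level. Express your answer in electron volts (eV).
-13.60570 eV

The energy levels of a hydrogen-like atom are given by:
E_n = -13.6057 Z² / n² eV  (with Z = 7 for N⁶⁺)

For n = 7:
E_7 = -13.6057 × 7² / 7²
E_7 = -13.6057 × 49 / 49
E_7 = -13.60570 eV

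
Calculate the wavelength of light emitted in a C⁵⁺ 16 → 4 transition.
43.20 nm

First, find the transition energy using E_n = -13.6057 Z² / n² eV:
E_16 = -13.6057 × 6² / 16² = -1.9133 eV
E_4 = -13.6057 × 6² / 4² = -30.6128 eV

Photon energy: |ΔE| = |E_4 - E_16| = 28.6995 eV

Convert to wavelength using E = hc/λ with hc = 1239.84 eV·nm:
λ = hc/E = 1239.84 eV·nm / 28.6995 eV
λ = 43.20 nm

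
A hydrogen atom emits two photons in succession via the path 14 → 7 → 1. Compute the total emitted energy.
13.536283 eV

The energy levels of hydrogen are E_n = -13.6057 / n² eV.

First transition (14 → 7):
ΔE₁ = |E_7 - E_14|
ΔE₁ = |-0.277667346939 - (-0.069416836735)| = 0.208250510 eV

Second transition (7 → 1):
ΔE₂ = |E_1 - E_7|
ΔE₂ = |-13.605700000000 - (-0.277667346939)| = 13.328032653 eV

Total energy released:
E_total = ΔE₁ + ΔE₂ = 0.208250510 + 13.328032653 = 13.536283 eV

Note: This equals the direct transition 14 → 1: 13.536283 eV ✓
Energy is conserved regardless of the path taken.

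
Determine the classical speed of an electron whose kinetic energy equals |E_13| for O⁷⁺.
1.346e+06 m/s (or 0.449068% of c)

The binding energy at n = 13 for O⁷⁺ is:
E_13 = -13.6057 × 8²/13² = -5.15245444 eV
|E_13| = 5.15245444 eV

Convert to Joules:
KE = 5.15245444 eV × (1.602177 × 10⁻¹⁹ J/eV) = 8.25514e-19 J

Using KE = ½mv²:
v = √(2·KE/m_e)
v = √(2 × 8.25514e-19 J / 9.10938 × 10⁻³¹ kg)
v = 1.346e+06 m/s

This is approximately 0.449068% the speed of light.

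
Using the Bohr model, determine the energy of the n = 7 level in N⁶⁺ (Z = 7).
-13.605700 eV

For hydrogen-like ions, the energy levels scale with Z²:
E_n = -13.6057 Z² / n² eV

For N⁶⁺ (Z = 7) at n = 7:
E_7 = -13.6057 × 7² / 7²
E_7 = -13.6057 × 49 / 49
E_7 = -666.6793 / 49
E_7 = -13.605700 eV

The energy is 49 times more negative than hydrogen at the same n due to the stronger nuclear charge.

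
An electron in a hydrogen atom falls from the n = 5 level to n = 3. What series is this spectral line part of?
Paschen series

The spectral series in hydrogen are named based on the final (lower) energy level:
- Lyman series: n_final = 1 (ultraviolet)
- Balmer series: n_final = 2 (visible/near-UV)
- Paschen series: n_final = 3 (infrared)
- Brackett series: n_final = 4 (infrared)
- Pfund series: n_final = 5 (far infrared)

Since this transition ends at n = 3, it belongs to the Paschen series.

For reference, this 5 → 3 line has photon energy
ΔE = 13.6057 eV × (1/3² - 1/5²) = 0.96751644 eV,
corresponding to wavelength λ = hc/ΔE = 1239.84 eV·nm / 0.96751644 eV = 1281.47 nm in the infrared region.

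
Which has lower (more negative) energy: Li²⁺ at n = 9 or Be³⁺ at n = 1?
Be³⁺ at n = 1 (E = -217.6912 eV)

Using E_n = -13.6057 Z² / n² eV:

Li²⁺ (Z = 3) at n = 9:
E = -13.6057 × 3² / 9² = -13.6057 × 9 / 81 = -1.5117444 eV

Be³⁺ (Z = 4) at n = 1:
E = -13.6057 × 4² / 1² = -13.6057 × 16 / 1 = -217.6912000 eV

Since -217.6912000 eV < -1.5117444 eV,
Be³⁺ at n = 1 is more tightly bound (requires more energy to ionize).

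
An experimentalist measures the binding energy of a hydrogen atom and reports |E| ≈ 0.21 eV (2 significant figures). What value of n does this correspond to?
n = 8

The exact energy levels follow E_n = -13.6057 eV / n².

The measured value (-0.21 eV) is reported to only 2 significant figures, so we must test candidate n values and see which one matches to that precision.

Candidate energies:
  n = 6:  E = -13.6057/6² = -0.37794 eV
  n = 7:  E = -13.6057/7² = -0.27767 eV
  n = 8:  E = -13.6057/8² = -0.21259 eV  ← matches
  n = 9:  E = -13.6057/9² = -0.16797 eV
  n = 10:  E = -13.6057/10² = -0.13606 eV

Checking against the measurement of -0.21 eV (2 sig figs), only n = 8 agrees:
E_8 = -0.21259 eV, which rounds to -0.21 eV ✓

Therefore n = 8.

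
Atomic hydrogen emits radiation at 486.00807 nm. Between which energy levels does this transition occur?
n = 4 → n = 2

First, find the photon energy from the wavelength (hc = 1239.84 eV·nm):
E = hc/λ = 1239.84 eV·nm / 486.00807 nm = 2.5510688 eV

The energy levels of hydrogen satisfy E_n = -13.6057 / n² eV, so an emission n_i → n_f releases
ΔE = 13.6057 × (1/n_f² − 1/n_i²) eV.

Setting ΔE equal to the photon energy:
1/n_f² − 1/n_i² = 2.5510688 / 13.6057 = 0.18750000

Since 1/n_i² must be positive, we need 1/n_f² > 0.18750000, i.e. n_f ≤ 2. For each allowed n_f, solve n_i = (1/n_f² − 0.18750000)^(−1/2) and check whether it is a whole number:
  n_f = 1: 1/n_i² = 1.00000000 − 0.18750000 = 0.81250000 → n_i = 1.109  (not an integer) ✗
  n_f = 2: 1/n_i² = 0.25000000 − 0.18750000 = 0.06250000 → n_i = 4.000  → integer, n_i = 4 ✓

Only n_f = 2 gives an integer upper level, n_i = 4.

The transition is from n = 4 to n = 2 (emission).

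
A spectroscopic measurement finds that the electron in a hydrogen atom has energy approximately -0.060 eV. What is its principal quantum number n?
n = 15

The exact energy levels follow E_n = -13.6057 eV / n².

The measured value (-0.060 eV) is reported to only 2 significant figures, so we must test candidate n values and see which one matches to that precision.

Candidate energies:
  n = 13:  E = -13.6057/13² = -0.08051 eV
  n = 14:  E = -13.6057/14² = -0.06942 eV
  n = 15:  E = -13.6057/15² = -0.06047 eV  ← matches
  n = 16:  E = -13.6057/16² = -0.05315 eV
  n = 17:  E = -13.6057/17² = -0.04708 eV

Checking against the measurement of -0.060 eV (2 sig figs), only n = 15 agrees:
E_15 = -0.06047 eV, which rounds to -0.060 eV ✓

Therefore n = 15.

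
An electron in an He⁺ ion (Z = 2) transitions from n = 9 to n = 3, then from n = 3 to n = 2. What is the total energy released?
12.9338 eV

The energy levels of He⁺ are E_n = -13.6057 × 2² / n² eV.

First transition (9 → 3):
ΔE₁ = |E_3 - E_9|
ΔE₁ = |-6.0469777778 - (-0.6718864198)| = 5.3750914 eV

Second transition (3 → 2):
ΔE₂ = |E_2 - E_3|
ΔE₂ = |-13.6057000000 - (-6.0469777778)| = 7.5587222 eV

Total energy released:
E_total = ΔE₁ + ΔE₂ = 5.3750914 + 7.5587222 = 12.9338 eV

Note: This equals the direct transition 9 → 2: 12.9338 eV ✓
Energy is conserved regardless of the path taken.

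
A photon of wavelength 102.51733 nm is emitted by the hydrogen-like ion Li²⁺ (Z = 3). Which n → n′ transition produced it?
n = 9 → n = 3

First, find the photon energy from the wavelength (hc = 1239.84 eV·nm):
E = hc/λ = 1239.84 eV·nm / 102.51733 nm = 12.093955 eV

The energy levels of Li²⁺ satisfy E_n = -13.6057 × 3² / n² eV, so an emission n_i → n_f releases
ΔE = 13.6057 × 3² × (1/n_f² − 1/n_i²) eV.

Setting ΔE equal to the photon energy:
1/n_f² − 1/n_i² = 12.093955 / (13.6057 × 3²) = 0.098765428

Since 1/n_i² must be positive, we need 1/n_f² > 0.098765428, i.e. n_f ≤ 3. For each allowed n_f, solve n_i = (1/n_f² − 0.098765428)^(−1/2) and check whether it is a whole number:
  n_f = 1: 1/n_i² = 1.000000000 − 0.098765428 = 0.901234572 → n_i = 1.053  (not an integer) ✗
  n_f = 2: 1/n_i² = 0.250000000 − 0.098765428 = 0.151234572 → n_i = 2.571  (not an integer) ✗
  n_f = 3: 1/n_i² = 0.111111111 − 0.098765428 = 0.012345683 → n_i = 9.000  → integer, n_i = 9 ✓

Only n_f = 3 gives an integer upper level, n_i = 9.

The transition is from n = 9 to n = 3 (emission).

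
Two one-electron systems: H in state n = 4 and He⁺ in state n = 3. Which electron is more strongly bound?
He⁺ at n = 3 (E = -6.05 eV)

Using E_n = -13.6057 Z² / n² eV:

H (Z = 1) at n = 4:
E = -13.6057 × 1² / 4² = -13.6057 × 1 / 16 = -0.85036 eV

He⁺ (Z = 2) at n = 3:
E = -13.6057 × 2² / 3² = -13.6057 × 4 / 9 = -6.04698 eV

Since -6.04698 eV < -0.85036 eV,
He⁺ at n = 3 is more tightly bound (requires more energy to ionize).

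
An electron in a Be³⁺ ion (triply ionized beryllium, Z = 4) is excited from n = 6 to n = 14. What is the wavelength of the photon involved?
251.16745 nm

First, find the transition energy using E_n = -13.6057 Z² / n² eV:
E_6 = -13.6057 × 4² / 6² = -6.046977778 eV
E_14 = -13.6057 × 4² / 14² = -1.110669388 eV

Photon energy: |ΔE| = |E_14 - E_6| = 4.936308390 eV

Convert to wavelength using E = hc/λ with hc = 1239.84 eV·nm:
λ = hc/E = 1239.84 eV·nm / 4.936308390 eV
λ = 251.16745 nm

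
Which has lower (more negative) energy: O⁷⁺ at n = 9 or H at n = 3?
O⁷⁺ at n = 9 (E = -10.750 eV)

Using E_n = -13.6057 Z² / n² eV:

O⁷⁺ (Z = 8) at n = 9:
E = -13.6057 × 8² / 9² = -13.6057 × 64 / 81 = -10.750183 eV

H (Z = 1) at n = 3:
E = -13.6057 × 1² / 3² = -13.6057 × 1 / 9 = -1.511744 eV

Since -10.750183 eV < -1.511744 eV,
O⁷⁺ at n = 9 is more tightly bound (requires more energy to ionize).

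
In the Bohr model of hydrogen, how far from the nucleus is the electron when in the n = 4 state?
0.8467 nm (or 8.4668 Å)

The Bohr radius formula is:
r_n = n² a₀ / Z

where a₀ = 0.0529177 nm is the Bohr radius.

For H (Z = 1) at n = 4:
r_4 = 4² × 0.0529177 nm / 1
r_4 = 16 × 0.0529177 nm / 1
r_4 = 0.84668 nm / 1
r_4 = 0.8467 nm

The electron orbits at approximately 0.8467 nm from the nucleus.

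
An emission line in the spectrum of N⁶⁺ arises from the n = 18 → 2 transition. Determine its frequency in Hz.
3.9803e+16 Hz

First, find the transition energy:
E_18 = -13.6057 × 7² / 18² = -2.05765 eV
E_2 = -13.6057 × 7² / 2² = -166.66983 eV
|ΔE| = |E_2 - E_18| = 164.61218 eV

Convert to Joules: E = 164.61218 eV × (1.602177 × 10⁻¹⁹ J/eV) = 2.637378e-17 J

Using E = hf:
f = E/h = 2.637378e-17 J / (6.62607 × 10⁻³⁴ J·s)
f = 3.9803e+16 Hz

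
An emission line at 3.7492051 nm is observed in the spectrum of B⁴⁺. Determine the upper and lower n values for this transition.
n = 6 → n = 1

First, find the photon energy from the wavelength (hc = 1239.84 eV·nm):
E = hc/λ = 1239.84 eV·nm / 3.7492051 nm = 330.69410 eV

The energy levels of B⁴⁺ satisfy E_n = -13.6057 × 5² / n² eV, so an emission n_i → n_f releases
ΔE = 13.6057 × 5² × (1/n_f² − 1/n_i²) eV.

Setting ΔE equal to the photon energy:
1/n_f² − 1/n_i² = 330.69410 / (13.6057 × 5²) = 0.97222223

Since 1/n_i² must be positive, we need 1/n_f² > 0.97222223, i.e. n_f ≤ 1. For each allowed n_f, solve n_i = (1/n_f² − 0.97222223)^(−1/2) and check whether it is a whole number:
  n_f = 1: 1/n_i² = 1.00000000 − 0.97222223 = 0.02777777 → n_i = 6.000  → integer, n_i = 6 ✓

Only n_f = 1 gives an integer upper level, n_i = 6.

The transition is from n = 6 to n = 1 (emission).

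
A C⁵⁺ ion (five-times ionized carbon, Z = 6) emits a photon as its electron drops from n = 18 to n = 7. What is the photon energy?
8.4843 eV

The energy levels are E_n = -13.6057 Z² eV / n².

Energy at n = 18: E_18 = -13.6057 × 6² / 18² = -1.5117444 eV
Energy at n = 7: E_7 = -13.6057 × 6² / 7² = -9.9960245 eV

For emission (electron falling to lower state), the photon energy is:
E_photon = E_18 - E_7 = |-1.5117444 - (-9.9960245)|
E_photon = 8.4843 eV

This energy is carried away by the emitted photon.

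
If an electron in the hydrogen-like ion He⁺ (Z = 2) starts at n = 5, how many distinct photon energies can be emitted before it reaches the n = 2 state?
6

The electron can occupy levels n = 2, 3, ..., 5 during de-excitation — that is m = 5 - 2 + 1 = 4 distinct levels.

The number of distinct spectral lines equals the number of ways to choose 2 of these m levels (each pair gives one possible emission transition):

Number of lines = m(m-1)/2 = 4×3/2 = 6

These correspond to all possible transitions between the 4 levels:
5 → 4, 5 → 3, 5 → 2, 4 → 3, 4 → 2, 3 → 2

Each transition produces a photon with a unique energy (and thus wavelength). This count does not depend on Z.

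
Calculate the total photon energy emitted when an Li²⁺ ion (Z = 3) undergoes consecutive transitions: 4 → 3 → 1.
114.79809 eV

The energy levels of Li²⁺ are E_n = -13.6057 × 3² / n² eV.

First transition (4 → 3):
ΔE₁ = |E_3 - E_4|
ΔE₁ = |-13.60570000000 - (-7.65320625000)| = 5.95249375 eV

Second transition (3 → 1):
ΔE₂ = |E_1 - E_3|
ΔE₂ = |-122.45130000000 - (-13.60570000000)| = 108.84560000 eV

Total energy released:
E_total = ΔE₁ + ΔE₂ = 5.95249375 + 108.84560000 = 114.79809 eV

Note: This equals the direct transition 4 → 1: 114.79809 eV ✓
Energy is conserved regardless of the path taken.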